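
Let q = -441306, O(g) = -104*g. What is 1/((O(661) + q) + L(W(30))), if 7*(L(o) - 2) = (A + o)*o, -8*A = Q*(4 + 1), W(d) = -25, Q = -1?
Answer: -56/28557813 ≈ -1.9609e-6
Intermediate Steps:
A = 5/8 (A = -(-1)*(4 + 1)/8 = -(-1)*5/8 = -1/8*(-5) = 5/8 ≈ 0.62500)
L(o) = 2 + o*(5/8 + o)/7 (L(o) = 2 + ((5/8 + o)*o)/7 = 2 + (o*(5/8 + o))/7 = 2 + o*(5/8 + o)/7)
1/((O(661) + q) + L(W(30))) = 1/((-104*661 - 441306) + (2 + (1/7)*(-25)**2 + (5/56)*(-25))) = 1/((-68744 - 441306) + (2 + (1/7)*625 - 125/56)) = 1/(-510050 + (2 + 625/7 - 125/56)) = 1/(-510050 + 4987/56) = 1/(-28557813/56) = -56/28557813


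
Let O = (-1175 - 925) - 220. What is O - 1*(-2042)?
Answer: -278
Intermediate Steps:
O = -2320 (O = -2100 - 220 = -2320)
O - 1*(-2042) = -2320 - 1*(-2042) = -2320 + 2042 = -278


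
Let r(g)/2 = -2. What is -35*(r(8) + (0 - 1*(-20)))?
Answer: -560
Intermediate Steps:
r(g) = -4 (r(g) = 2*(-2) = -4)
-35*(r(8) + (0 - 1*(-20))) = -35*(-4 + (0 - 1*(-20))) = -35*(-4 + (0 + 20)) = -35*(-4 + 20) = -35*16 = -560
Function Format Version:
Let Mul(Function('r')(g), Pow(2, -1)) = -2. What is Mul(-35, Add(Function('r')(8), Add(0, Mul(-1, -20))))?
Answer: -560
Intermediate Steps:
Function('r')(g) = -4 (Function('r')(g) = Mul(2, -2) = -4)
Mul(-35, Add(Function('r')(8), Add(0, Mul(-1, -20)))) = Mul(-35, Add(-4, Add(0, Mul(-1, -20)))) = Mul(-35, Add(-4, Add(0, 20))) = Mul(-35, Add(-4, 20)) = Mul(-35, 16) = -560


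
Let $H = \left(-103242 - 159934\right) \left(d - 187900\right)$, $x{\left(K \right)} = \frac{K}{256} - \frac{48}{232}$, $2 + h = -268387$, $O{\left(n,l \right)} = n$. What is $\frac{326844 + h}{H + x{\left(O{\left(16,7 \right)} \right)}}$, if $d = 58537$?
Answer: $\frac{5424624}{3159397983193} \approx 1.717 \cdot 10^{-6}$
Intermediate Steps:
$h = -268389$ ($h = -2 - 268387 = -268389$)
$x{\left(K \right)} = - \frac{6}{29} + \frac{K}{256}$ ($x{\left(K \right)} = K \frac{1}{256} - \frac{6}{29} = \frac{K}{256} - \frac{6}{29} = - \frac{6}{29} + \frac{K}{256}$)
$H = 34045236888$ ($H = \left(-103242 - 159934\right) \left(58537 - 187900\right) = \left(-263176\right) \left(-129363\right) = 34045236888$)
$\frac{326844 + h}{H + x{\left(O{\left(16,7 \right)} \right)}} = \frac{326844 - 268389}{34045236888 + \left(- \frac{6}{29} + \frac{1}{256} \cdot 16\right)} = \frac{58455}{34045236888 + \left(- \frac{6}{29} + \frac{1}{16}\right)} = \frac{58455}{34045236888 - \frac{67}{464}} = \frac{58455}{\frac{15796989915965}{464}} = 58455 \cdot \frac{464}{15796989915965} = \frac{5424624}{3159397983193}$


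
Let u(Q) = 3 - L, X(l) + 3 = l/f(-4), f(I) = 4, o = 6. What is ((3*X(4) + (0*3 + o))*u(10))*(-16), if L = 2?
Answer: 0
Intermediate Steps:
X(l) = -3 + l/4
u(Q) = 1 (u(Q) = 3 - 1*2 = 3 - 2 = 1)
((3*X(4) + (0*3 + o))*u(10))*(-16) = ((3*(-3 + (1/4)*4) + (0*3 + 6))*1)*(-16) = ((3*(-3 + 1) + (0 + 6))*1)*(-16) = ((3*(-2) + 6)*1)*(-16) = ((-6 + 6)*1)*(-16) = (0*1)*(-16) = 0*(-16) = 0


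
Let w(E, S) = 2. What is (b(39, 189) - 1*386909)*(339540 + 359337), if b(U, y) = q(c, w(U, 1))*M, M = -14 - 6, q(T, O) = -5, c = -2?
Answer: -270331913493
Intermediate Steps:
M = -20
b(U, y) = 100 (b(U, y) = -5*(-20) = 100)
(b(39, 189) - 1*386909)*(339540 + 359337) = (100 - 1*386909)*(339540 + 359337) = (100 - 386909)*698877 = -386809*698877 = -270331913493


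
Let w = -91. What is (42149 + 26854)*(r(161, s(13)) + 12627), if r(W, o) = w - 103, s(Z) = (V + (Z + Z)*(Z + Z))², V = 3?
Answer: 857914299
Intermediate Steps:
s(Z) = (3 + 4*Z²)² (s(Z) = (3 + (Z + Z)*(Z + Z))² = (3 + (2*Z)*(2*Z))² = (3 + 4*Z²)²)
r(W, o) = -194 (r(W, o) = -91 - 103 = -194)
(42149 + 26854)*(r(161, s(13)) + 12627) = (42149 + 26854)*(-194 + 12627) = 69003*12433 = 857914299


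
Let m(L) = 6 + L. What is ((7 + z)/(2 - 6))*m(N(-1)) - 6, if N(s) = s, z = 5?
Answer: -21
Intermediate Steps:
((7 + z)/(2 - 6))*m(N(-1)) - 6 = ((7 + 5)/(2 - 6))*(6 - 1) - 6 = (12/(-4))*5 - 6 = (12*(-¼))*5 - 6 = -3*5 - 6 = -15 - 6 = -21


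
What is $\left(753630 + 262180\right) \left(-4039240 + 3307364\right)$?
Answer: $-743446959560$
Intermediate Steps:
$\left(753630 + 262180\right) \left(-4039240 + 3307364\right) = 1015810 \left(-731876\right) = -743446959560$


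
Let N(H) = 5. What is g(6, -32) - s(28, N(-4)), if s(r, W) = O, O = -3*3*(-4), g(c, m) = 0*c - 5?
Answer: -41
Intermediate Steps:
g(c, m) = -5 (g(c, m) = 0 - 5 = -5)
O = 36 (O = -9*(-4) = 36)
s(r, W) = 36
g(6, -32) - s(28, N(-4)) = -5 - 1*36 = -5 - 36 = -41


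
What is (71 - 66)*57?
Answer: 285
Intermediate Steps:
(71 - 66)*57 = 5*57 = 285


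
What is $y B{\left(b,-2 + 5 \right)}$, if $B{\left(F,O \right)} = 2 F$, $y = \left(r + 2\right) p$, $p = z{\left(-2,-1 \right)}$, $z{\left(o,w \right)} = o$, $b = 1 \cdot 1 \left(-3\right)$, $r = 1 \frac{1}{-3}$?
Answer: $20$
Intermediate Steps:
$r = - \frac{1}{3}$ ($r = 1 \left(- \frac{1}{3}\right) = - \frac{1}{3} \approx -0.33333$)
$b = -3$ ($b = 1 \left(-3\right) = -3$)
$p = -2$
$y = - \frac{10}{3}$ ($y = \left(- \frac{1}{3} + 2\right) \left(-2\right) = \frac{5}{3} \left(-2\right) = - \frac{10}{3} \approx -3.3333$)
$y B{\left(b,-2 + 5 \right)} = - \frac{10 \cdot 2 \left(-3\right)}{3} = \left(- \frac{10}{3}\right) \left(-6\right) = 20$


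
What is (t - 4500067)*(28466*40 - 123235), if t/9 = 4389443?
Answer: 35544170792600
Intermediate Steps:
t = 39504987 (t = 9*4389443 = 39504987)
(t - 4500067)*(28466*40 - 123235) = (39504987 - 4500067)*(28466*40 - 123235) = 35004920*(1138640 - 123235) = 35004920*1015405 = 35544170792600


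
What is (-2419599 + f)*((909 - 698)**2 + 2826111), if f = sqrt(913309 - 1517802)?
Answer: -6945778316568 + 2870632*I*sqrt(604493) ≈ -6.9458e+12 + 2.2319e+9*I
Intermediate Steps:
f = I*sqrt(604493) (f = sqrt(-604493) = I*sqrt(604493) ≈ 777.49*I)
(-2419599 + f)*((909 - 698)**2 + 2826111) = (-2419599 + I*sqrt(604493))*((909 - 698)**2 + 2826111) = (-2419599 + I*sqrt(604493))*(211**2 + 2826111) = (-2419599 + I*sqrt(604493))*(44521 + 2826111) = (-2419599 + I*sqrt(604493))*2870632 = -6945778316568 + 2870632*I*sqrt(604493)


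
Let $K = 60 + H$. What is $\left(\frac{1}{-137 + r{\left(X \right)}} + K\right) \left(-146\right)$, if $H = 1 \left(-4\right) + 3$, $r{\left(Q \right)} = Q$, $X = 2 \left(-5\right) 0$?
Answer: $- \frac{1179972}{137} \approx -8612.9$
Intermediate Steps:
$X = 0$ ($X = \left(-10\right) 0 = 0$)
$H = -1$ ($H = -4 + 3 = -1$)
$K = 59$ ($K = 60 - 1 = 59$)
$\left(\frac{1}{-137 + r{\left(X \right)}} + K\right) \left(-146\right) = \left(\frac{1}{-137 + 0} + 59\right) \left(-146\right) = \left(\frac{1}{-137} + 59\right) \left(-146\right) = \left(- \frac{1}{137} + 59\right) \left(-146\right) = \frac{8082}{137} \left(-146\right) = - \frac{1179972}{137}$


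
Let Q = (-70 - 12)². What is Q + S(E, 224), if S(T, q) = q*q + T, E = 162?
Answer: 57062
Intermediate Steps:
Q = 6724 (Q = (-82)² = 6724)
S(T, q) = T + q² (S(T, q) = q² + T = T + q²)
Q + S(E, 224) = 6724 + (162 + 224²) = 6724 + (162 + 50176) = 6724 + 50338 = 57062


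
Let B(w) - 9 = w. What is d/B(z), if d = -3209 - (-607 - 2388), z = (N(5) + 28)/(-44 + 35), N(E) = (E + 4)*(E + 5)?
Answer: 1926/37 ≈ 52.054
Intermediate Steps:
N(E) = (4 + E)*(5 + E)
z = -118/9 (z = ((20 + 5² + 9*5) + 28)/(-44 + 35) = ((20 + 25 + 45) + 28)/(-9) = (90 + 28)*(-⅑) = 118*(-⅑) = -118/9 ≈ -13.111)
B(w) = 9 + w
d = -214 (d = -3209 - 1*(-2995) = -3209 + 2995 = -214)
d/B(z) = -214/(9 - 118/9) = -214/(-37/9) = -214*(-9/37) = 1926/37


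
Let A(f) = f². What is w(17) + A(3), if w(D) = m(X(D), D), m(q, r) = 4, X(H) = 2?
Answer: 13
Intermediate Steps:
w(D) = 4
w(17) + A(3) = 4 + 3² = 4 + 9 = 13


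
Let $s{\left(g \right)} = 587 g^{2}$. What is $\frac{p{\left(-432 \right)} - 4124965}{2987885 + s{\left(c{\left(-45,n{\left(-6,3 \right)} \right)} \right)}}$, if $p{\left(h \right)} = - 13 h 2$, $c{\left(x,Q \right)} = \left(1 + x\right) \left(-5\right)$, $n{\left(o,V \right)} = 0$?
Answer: $- \frac{4113733}{31398685} \approx -0.13102$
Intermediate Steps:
$c{\left(x,Q \right)} = -5 - 5 x$
$p{\left(h \right)} = - 26 h$
$\frac{p{\left(-432 \right)} - 4124965}{2987885 + s{\left(c{\left(-45,n{\left(-6,3 \right)} \right)} \right)}} = \frac{\left(-26\right) \left(-432\right) - 4124965}{2987885 + 587 \left(-5 - -225\right)^{2}} = \frac{11232 - 4124965}{2987885 + 587 \left(-5 + 225\right)^{2}} = - \frac{4113733}{2987885 + 587 \cdot 220^{2}} = - \frac{4113733}{2987885 + 587 \cdot 48400} = - \frac{4113733}{2987885 + 28410800} = - \frac{4113733}{31398685}$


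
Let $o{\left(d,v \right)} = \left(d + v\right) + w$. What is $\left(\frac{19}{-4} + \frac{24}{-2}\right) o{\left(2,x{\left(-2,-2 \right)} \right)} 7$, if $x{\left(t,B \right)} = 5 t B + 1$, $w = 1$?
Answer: $-2814$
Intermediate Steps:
$x{\left(t,B \right)} = 1 + 5 B t$ ($x{\left(t,B \right)} = 5 B t + 1 = 1 + 5 B t$)
$o{\left(d,v \right)} = 1 + d + v$ ($o{\left(d,v \right)} = \left(d + v\right) + 1 = 1 + d + v$)
$\left(\frac{19}{-4} + \frac{24}{-2}\right) o{\left(2,x{\left(-2,-2 \right)} \right)} 7 = \left(\frac{19}{-4} + \frac{24}{-2}\right) \left(1 + 2 + \left(1 + 5 \left(-2\right) \left(-2\right)\right)\right) 7 = \left(19 \left(- \frac{1}{4}\right) + 24 \left(- \frac{1}{2}\right)\right) \left(1 + 2 + \left(1 + 20\right)\right) 7 = \left(- \frac{19}{4} - 12\right) \left(1 + 2 + 21\right) 7 = \left(- \frac{67}{4}\right) 24 \cdot 7 = \left(-402\right) 7 = -2814$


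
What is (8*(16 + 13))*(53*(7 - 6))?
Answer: 12296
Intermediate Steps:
(8*(16 + 13))*(53*(7 - 6)) = (8*29)*(53*1) = 232*53 = 12296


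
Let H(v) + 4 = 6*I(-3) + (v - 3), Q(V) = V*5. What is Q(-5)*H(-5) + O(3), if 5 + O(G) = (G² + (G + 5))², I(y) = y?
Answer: 1034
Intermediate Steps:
Q(V) = 5*V
H(v) = -25 + v (H(v) = -4 + (6*(-3) + (v - 3)) = -4 + (-18 + (-3 + v)) = -4 + (-21 + v) = -25 + v)
O(G) = -5 + (5 + G + G²)² (O(G) = -5 + (G² + (G + 5))² = -5 + (G² + (5 + G))² = -5 + (5 + G + G²)²)
Q(-5)*H(-5) + O(3) = (5*(-5))*(-25 - 5) + (-5 + (5 + 3 + 3²)²) = -25*(-30) + (-5 + (5 + 3 + 9)²) = 750 + (-5 + 17²) = 750 + (-5 + 289) = 750 + 284 = 1034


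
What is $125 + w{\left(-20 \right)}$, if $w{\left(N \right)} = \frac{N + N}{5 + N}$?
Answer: $\frac{383}{3} \approx 127.67$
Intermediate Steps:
$w{\left(N \right)} = \frac{2 N}{5 + N}$
$125 + w{\left(-20 \right)} = 125 + 2 \left(-20\right) \frac{1}{5 - 20} = 125 + 2 \left(-20\right) \frac{1}{-15} = 125 + 2 \left(-20\right) \left(- \frac{1}{15}\right) = 125 + \frac{8}{3} = \frac{383}{3}$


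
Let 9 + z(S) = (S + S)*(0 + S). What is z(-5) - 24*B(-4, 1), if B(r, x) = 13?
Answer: -271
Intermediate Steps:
z(S) = -9 + 2*S² (z(S) = -9 + (S + S)*(0 + S) = -9 + (2*S)*S = -9 + 2*S²)
z(-5) - 24*B(-4, 1) = (-9 + 2*(-5)²) - 24*13 = (-9 + 2*25) - 312 = (-9 + 50) - 312 = 41 - 312 = -271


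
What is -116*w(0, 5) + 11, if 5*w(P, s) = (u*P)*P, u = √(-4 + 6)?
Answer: 11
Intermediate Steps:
u = √2 ≈ 1.4142
w(P, s) = √2*P²/5 (w(P, s) = ((√2*P)*P)/5 = ((P*√2)*P)/5 = (√2*P²)/5 = √2*P²/5)
-116*w(0, 5) + 11 = -116*√2*0²/5 + 11 = -116*√2*0/5 + 11 = -116*0 + 11 = 0 + 11 = 11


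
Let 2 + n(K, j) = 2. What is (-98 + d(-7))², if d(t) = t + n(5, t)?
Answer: 11025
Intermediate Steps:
n(K, j) = 0 (n(K, j) = -2 + 2 = 0)
d(t) = t (d(t) = t + 0 = t)
(-98 + d(-7))² = (-98 - 7)² = (-105)² = 11025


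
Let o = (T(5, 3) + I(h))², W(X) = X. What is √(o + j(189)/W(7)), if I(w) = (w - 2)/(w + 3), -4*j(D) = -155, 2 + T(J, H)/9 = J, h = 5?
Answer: √2367449/56 ≈ 27.476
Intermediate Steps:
T(J, H) = -18 + 9*J
j(D) = 155/4 (j(D) = -¼*(-155) = 155/4)
I(w) = (-2 + w)/(3 + w)
o = 47961/64 (o = ((-18 + 9*5) + (-2 + 5)/(3 + 5))² = ((-18 + 45) + 3/8)² = (27 + (⅛)*3)² = (27 + 3/8)² = (219/8)² = 47961/64 ≈ 749.39)
√(o + j(189)/W(7)) = √(47961/64 + (155/4)/7) = √(47961/64 + (155/4)*(⅐)) = √(47961/64 + 155/28) = √(338207/448) = √2367449/56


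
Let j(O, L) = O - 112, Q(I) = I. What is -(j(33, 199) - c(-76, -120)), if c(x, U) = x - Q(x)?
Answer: 79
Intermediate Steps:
j(O, L) = -112 + O
c(x, U) = 0 (c(x, U) = x - x = 0)
-(j(33, 199) - c(-76, -120)) = -((-112 + 33) - 1*0) = -(-79 + 0) = -1*(-79) = 79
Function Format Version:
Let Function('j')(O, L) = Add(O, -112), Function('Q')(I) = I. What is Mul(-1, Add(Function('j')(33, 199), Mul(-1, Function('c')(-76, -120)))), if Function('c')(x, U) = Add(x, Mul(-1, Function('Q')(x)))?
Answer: 79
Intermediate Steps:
Function('j')(O, L) = Add(-112, O)
Function('c')(x, U) = 0 (Function('c')(x, U) = Add(x, Mul(-1, x)) = 0)
Mul(-1, Add(Function('j')(33, 199), Mul(-1, Function('c')(-76, -120)))) = Mul(-1, Add(Add(-112, 33), Mul(-1, 0))) = Mul(-1, Add(-79, 0)) = Mul(-1, -79) = 79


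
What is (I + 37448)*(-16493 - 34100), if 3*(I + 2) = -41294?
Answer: -3594329092/3 ≈ -1.1981e+9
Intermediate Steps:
I = -41300/3 (I = -2 + (⅓)*(-41294) = -2 - 41294/3 = -41300/3 ≈ -13767.)
(I + 37448)*(-16493 - 34100) = (-41300/3 + 37448)*(-16493 - 34100) = (71044/3)*(-50593) = -3594329092/3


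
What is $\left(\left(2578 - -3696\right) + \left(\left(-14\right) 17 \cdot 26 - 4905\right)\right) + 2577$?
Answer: $-2242$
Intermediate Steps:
$\left(\left(2578 - -3696\right) + \left(\left(-14\right) 17 \cdot 26 - 4905\right)\right) + 2577 = \left(\left(2578 + 3696\right) - 11093\right) + 2577 = \left(6274 - 11093\right) + 2577 = -4819 + 2577 = -2242$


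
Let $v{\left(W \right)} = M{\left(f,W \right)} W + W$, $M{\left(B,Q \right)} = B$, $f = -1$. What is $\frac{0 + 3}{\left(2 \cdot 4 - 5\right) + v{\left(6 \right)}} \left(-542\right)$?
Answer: $-542$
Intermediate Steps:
$v{\left(W \right)} = 0$ ($v{\left(W \right)} = - W + W = 0$)
$\frac{0 + 3}{\left(2 \cdot 4 - 5\right) + v{\left(6 \right)}} \left(-542\right) = \frac{0 + 3}{\left(2 \cdot 4 - 5\right) + 0} \left(-542\right) = \frac{3}{\left(8 - 5\right) + 0} \left(-542\right) = \frac{3}{3 + 0} \left(-542\right) = \frac{3}{3} \left(-542\right) = 3 \cdot \frac{1}{3} \left(-542\right) = 1 \left(-542\right) = -542$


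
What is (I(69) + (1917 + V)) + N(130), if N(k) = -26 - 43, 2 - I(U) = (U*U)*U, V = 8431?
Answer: -318228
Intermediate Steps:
I(U) = 2 - U³ (I(U) = 2 - U*U*U = 2 - U²*U = 2 - U³)
N(k) = -69
(I(69) + (1917 + V)) + N(130) = ((2 - 1*69³) + (1917 + 8431)) - 69 = ((2 - 1*328509) + 10348) - 69 = ((2 - 328509) + 10348) - 69 = (-328507 + 10348) - 69 = -318159 - 69 = -318228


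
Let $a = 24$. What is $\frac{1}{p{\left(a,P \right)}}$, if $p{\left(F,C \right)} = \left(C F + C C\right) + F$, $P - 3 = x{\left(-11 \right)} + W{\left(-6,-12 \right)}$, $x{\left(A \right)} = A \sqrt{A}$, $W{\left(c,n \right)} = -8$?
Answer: $\frac{i}{2 \left(- 701 i + 77 \sqrt{11}\right)} \approx -0.00062969 + 0.0002294 i$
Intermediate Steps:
$x{\left(A \right)} = A^{\frac{3}{2}}$
$P = -5 - 11 i \sqrt{11}$ ($P = 3 - \left(8 - \left(-11\right)^{\frac{3}{2}}\right) = 3 - \left(8 + 11 i \sqrt{11}\right) = -5 - 11 i \sqrt{11} \approx -5.0 - 36.483 i$)
$p{\left(F,C \right)} = F + C^{2} + C F$ ($p{\left(F,C \right)} = \left(C F + C^{2}\right) + F = \left(C^{2} + C F\right) + F = F + C^{2} + C F$)
$\frac{1}{p{\left(a,P \right)}} = \frac{1}{24 + \left(-5 - 11 i \sqrt{11}\right)^{2} + \left(-5 - 11 i \sqrt{11}\right) 24} = \frac{1}{24 + \left(-5 - 11 i \sqrt{11}\right)^{2} - \left(120 + 264 i \sqrt{11}\right)} = \frac{1}{-96 + \left(-5 - 11 i \sqrt{11}\right)^{2} - 264 i \sqrt{11}}$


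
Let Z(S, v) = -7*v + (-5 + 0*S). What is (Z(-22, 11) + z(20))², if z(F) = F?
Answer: 3844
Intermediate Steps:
Z(S, v) = -5 - 7*v (Z(S, v) = -7*v + (-5 + 0) = -7*v - 5 = -5 - 7*v)
(Z(-22, 11) + z(20))² = ((-5 - 7*11) + 20)² = ((-5 - 77) + 20)² = (-82 + 20)² = (-62)² = 3844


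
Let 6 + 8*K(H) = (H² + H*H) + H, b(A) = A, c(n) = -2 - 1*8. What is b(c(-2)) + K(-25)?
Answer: 1139/8 ≈ 142.38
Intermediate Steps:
c(n) = -10 (c(n) = -2 - 8 = -10)
K(H) = -¾ + H²/4 + H/8 (K(H) = -¾ + ((H² + H*H) + H)/8 = -¾ + ((H² + H²) + H)/8 = -¾ + (2*H² + H)/8 = -¾ + (H + 2*H²)/8 = -¾ + (H²/4 + H/8) = -¾ + H²/4 + H/8)
b(c(-2)) + K(-25) = -10 + (-¾ + (¼)*(-25)² + (⅛)*(-25)) = -10 + (-¾ + (¼)*625 - 25/8) = -10 + (-¾ + 625/4 - 25/8) = -10 + 1219/8 = 1139/8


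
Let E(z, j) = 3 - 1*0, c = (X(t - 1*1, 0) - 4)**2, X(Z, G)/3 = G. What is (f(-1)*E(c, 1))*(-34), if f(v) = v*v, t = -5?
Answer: -102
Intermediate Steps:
X(Z, G) = 3*G
f(v) = v**2
c = 16 (c = (3*0 - 4)**2 = (0 - 4)**2 = (-4)**2 = 16)
E(z, j) = 3 (E(z, j) = 3 + 0 = 3)
(f(-1)*E(c, 1))*(-34) = ((-1)**2*3)*(-34) = (1*3)*(-34) = 3*(-34) = -102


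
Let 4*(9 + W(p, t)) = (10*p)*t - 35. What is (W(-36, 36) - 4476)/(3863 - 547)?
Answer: -30935/13264 ≈ -2.3323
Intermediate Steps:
W(p, t) = -71/4 + 5*p*t/2 (W(p, t) = -9 + ((10*p)*t - 35)/4 = -9 + (10*p*t - 35)/4 = -9 + (-35 + 10*p*t)/4 = -9 + (-35/4 + 5*p*t/2) = -71/4 + 5*p*t/2)
(W(-36, 36) - 4476)/(3863 - 547) = ((-71/4 + (5/2)*(-36)*36) - 4476)/(3863 - 547) = ((-71/4 - 3240) - 4476)/3316 = (-13031/4 - 4476)*(1/3316) = -30935/4*1/3316 = -30935/13264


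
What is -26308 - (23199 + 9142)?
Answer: -58649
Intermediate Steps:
-26308 - (23199 + 9142) = -26308 - 1*32341 = -26308 - 32341 = -58649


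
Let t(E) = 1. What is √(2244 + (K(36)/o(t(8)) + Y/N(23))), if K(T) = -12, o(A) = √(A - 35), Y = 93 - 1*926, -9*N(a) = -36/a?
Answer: √(-2942887 + 408*I*√34)/34 ≈ 0.020394 + 50.455*I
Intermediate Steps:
N(a) = 4/a (N(a) = -(-4)/a = 4/a)
Y = -833 (Y = 93 - 926 = -833)
o(A) = √(-35 + A)
√(2244 + (K(36)/o(t(8)) + Y/N(23))) = √(2244 + (-12/√(-35 + 1) - 833/(4/23))) = √(2244 + (-12*(-I*√34/34) - 833/(4*(1/23)))) = √(2244 + (-12*(-I*√34/34) - 833/4/23)) = √(2244 + (-(-6)*I*√34/17 - 833*23/4)) = √(2244 + (6*I*√34/17 - 19159/4)) = √(2244 + (-19159/4 + 6*I*√34/17)) = √(-10183/4 + 6*I*√34/17)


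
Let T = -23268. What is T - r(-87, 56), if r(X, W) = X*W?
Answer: -18396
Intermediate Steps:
r(X, W) = W*X
T - r(-87, 56) = -23268 - 56*(-87) = -23268 - 1*(-4872) = -23268 + 4872 = -18396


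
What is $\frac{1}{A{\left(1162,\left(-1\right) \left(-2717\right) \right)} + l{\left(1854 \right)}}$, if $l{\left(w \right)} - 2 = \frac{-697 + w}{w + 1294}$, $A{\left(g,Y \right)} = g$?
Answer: $\frac{3148}{3665429} \approx 0.00085883$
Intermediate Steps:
$l{\left(w \right)} = 2 + \frac{-697 + w}{1294 + w}$ ($l{\left(w \right)} = 2 + \frac{-697 + w}{w + 1294} = 2 + \frac{-697 + w}{1294 + w}$)
$\frac{1}{A{\left(1162,\left(-1\right) \left(-2717\right) \right)} + l{\left(1854 \right)}} = \frac{1}{1162 + \frac{1891 + 3 \cdot 1854}{1294 + 1854}} = \frac{1}{1162 + \frac{1891 + 5562}{3148}} = \frac{1}{1162 + \frac{1}{3148} \cdot 7453} = \frac{1}{1162 + \frac{7453}{3148}} = \frac{1}{\frac{3665429}{3148}} = \frac{3148}{3665429}$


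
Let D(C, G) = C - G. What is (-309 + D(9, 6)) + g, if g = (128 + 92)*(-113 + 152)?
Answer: 8274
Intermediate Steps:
g = 8580 (g = 220*39 = 8580)
(-309 + D(9, 6)) + g = (-309 + (9 - 1*6)) + 8580 = (-309 + (9 - 6)) + 8580 = (-309 + 3) + 8580 = -306 + 8580 = 8274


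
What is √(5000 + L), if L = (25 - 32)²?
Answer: 3*√561 ≈ 71.056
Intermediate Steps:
L = 49 (L = (-7)² = 49)
√(5000 + L) = √(5000 + 49) = √5049 = 3*√561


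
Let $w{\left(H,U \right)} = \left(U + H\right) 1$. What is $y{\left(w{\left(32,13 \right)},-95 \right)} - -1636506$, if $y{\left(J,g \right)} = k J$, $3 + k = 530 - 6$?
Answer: $1659951$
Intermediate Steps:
$w{\left(H,U \right)} = H + U$ ($w{\left(H,U \right)} = \left(H + U\right) 1 = H + U$)
$k = 521$ ($k = -3 + \left(530 - 6\right) = -3 + 524 = 521$)
$y{\left(J,g \right)} = 521 J$
$y{\left(w{\left(32,13 \right)},-95 \right)} - -1636506 = 521 \left(32 + 13\right) - -1636506 = 521 \cdot 45 + 1636506 = 23445 + 1636506 = 1659951$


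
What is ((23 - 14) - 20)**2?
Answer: 121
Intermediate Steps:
((23 - 14) - 20)**2 = (9 - 20)**2 = (-11)**2 = 121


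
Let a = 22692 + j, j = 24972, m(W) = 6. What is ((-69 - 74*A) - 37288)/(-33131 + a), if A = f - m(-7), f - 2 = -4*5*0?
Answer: -37061/14533 ≈ -2.5501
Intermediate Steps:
f = 2 (f = 2 - 4*5*0 = 2 - 20*0 = 2 + 0 = 2)
A = -4 (A = 2 - 1*6 = 2 - 6 = -4)
a = 47664 (a = 22692 + 24972 = 47664)
((-69 - 74*A) - 37288)/(-33131 + a) = ((-69 - 74*(-4)) - 37288)/(-33131 + 47664) = ((-69 + 296) - 37288)/14533 = (227 - 37288)*(1/14533) = -37061*1/14533 = -37061/14533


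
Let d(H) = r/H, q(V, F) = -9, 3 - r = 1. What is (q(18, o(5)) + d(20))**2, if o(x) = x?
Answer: 7921/100 ≈ 79.210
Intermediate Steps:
r = 2 (r = 3 - 1*1 = 3 - 1 = 2)
d(H) = 2/H
(q(18, o(5)) + d(20))**2 = (-9 + 2/20)**2 = (-9 + 2*(1/20))**2 = (-9 + 1/10)**2 = (-89/10)**2 = 7921/100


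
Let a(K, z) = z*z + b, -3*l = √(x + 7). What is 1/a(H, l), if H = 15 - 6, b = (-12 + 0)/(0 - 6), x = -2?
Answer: 9/23 ≈ 0.39130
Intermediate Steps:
b = 2 (b = -12/(-6) = -12*(-⅙) = 2)
H = 9
l = -√5/3 (l = -√(-2 + 7)/3 = -√5/3 ≈ -0.74536)
a(K, z) = 2 + z² (a(K, z) = z*z + 2 = z² + 2 = 2 + z²)
1/a(H, l) = 1/(2 + (-√5/3)²) = 1/(2 + 5/9) = 1/(23/9) = 9/23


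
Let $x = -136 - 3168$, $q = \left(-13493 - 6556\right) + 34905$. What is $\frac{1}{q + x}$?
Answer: $\frac{1}{11552} \approx 8.6565 \cdot 10^{-5}$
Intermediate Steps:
$q = 14856$ ($q = -20049 + 34905 = 14856$)
$x = -3304$ ($x = -136 - 3168 = -3304$)
$\frac{1}{q + x} = \frac{1}{14856 - 3304} = \frac{1}{11552}$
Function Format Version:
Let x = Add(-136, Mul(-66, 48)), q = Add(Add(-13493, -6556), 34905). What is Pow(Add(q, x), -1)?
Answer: Rational(1, 11552) ≈ 8.6565e-5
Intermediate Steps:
q = 14856 (q = Add(-20049, 34905) = 14856)
x = -3304 (x = Add(-136, -3168) = -3304)
Pow(Add(q, x), -1) = Pow(Add(14856, -3304), -1) = Pow(11552, -1) = Rational(1, 11552)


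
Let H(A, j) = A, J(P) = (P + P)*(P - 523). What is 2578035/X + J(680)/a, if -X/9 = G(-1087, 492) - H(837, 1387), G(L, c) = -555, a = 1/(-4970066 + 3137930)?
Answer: -1633641505475375/4176 ≈ -3.9120e+11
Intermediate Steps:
a = -1/1832136 (a = 1/(-1832136) = -1/1832136 ≈ -5.4581e-7)
J(P) = 2*P*(-523 + P) (J(P) = (2*P)*(-523 + P) = 2*P*(-523 + P))
X = 12528 (X = -9*(-555 - 1*837) = -9*(-555 - 837) = -9*(-1392) = 12528)
2578035/X + J(680)/a = 2578035/12528 + (2*680*(-523 + 680))/(-1/1832136) = 2578035*(1/12528) + (2*680*157)*(-1832136) = 859345/4176 + 213520*(-1832136) = 859345/4176 - 391197678720 = -1633641505475375/4176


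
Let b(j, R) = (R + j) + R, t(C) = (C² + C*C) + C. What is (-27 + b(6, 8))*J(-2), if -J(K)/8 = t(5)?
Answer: 2200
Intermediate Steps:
t(C) = C + 2*C² (t(C) = (C² + C²) + C = 2*C² + C = C + 2*C²)
b(j, R) = j + 2*R
J(K) = -440 (J(K) = -40*(1 + 2*5) = -40*(1 + 10) = -40*11 = -8*55 = -440)
(-27 + b(6, 8))*J(-2) = (-27 + (6 + 2*8))*(-440) = (-27 + (6 + 16))*(-440) = (-27 + 22)*(-440) = -5*(-440) = 2200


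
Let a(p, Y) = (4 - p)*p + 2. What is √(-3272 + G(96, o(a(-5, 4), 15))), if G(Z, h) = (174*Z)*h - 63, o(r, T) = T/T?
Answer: √13369 ≈ 115.62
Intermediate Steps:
a(p, Y) = 2 + p*(4 - p) (a(p, Y) = p*(4 - p) + 2 = 2 + p*(4 - p))
o(r, T) = 1
G(Z, h) = -63 + 174*Z*h (G(Z, h) = 174*Z*h - 63 = -63 + 174*Z*h)
√(-3272 + G(96, o(a(-5, 4), 15))) = √(-3272 + (-63 + 174*96*1)) = √(-3272 + (-63 + 16704)) = √(-3272 + 16641) = √13369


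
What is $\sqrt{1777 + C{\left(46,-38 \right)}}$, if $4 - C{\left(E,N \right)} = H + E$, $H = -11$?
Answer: $3 \sqrt{194} \approx 41.785$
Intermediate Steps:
$C{\left(E,N \right)} = 15 - E$ ($C{\left(E,N \right)} = 4 - \left(-11 + E\right) = 15 - E$)
$\sqrt{1777 + C{\left(46,-38 \right)}} = \sqrt{1777 + \left(15 - 46\right)} = \sqrt{1777 - 31} = \sqrt{1746} = 3 \sqrt{194}$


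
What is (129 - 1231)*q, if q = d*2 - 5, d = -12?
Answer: 31958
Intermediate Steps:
q = -29 (q = -12*2 - 5 = -24 - 5 = -29)
(129 - 1231)*q = (129 - 1231)*(-29) = -1102*(-29) = 31958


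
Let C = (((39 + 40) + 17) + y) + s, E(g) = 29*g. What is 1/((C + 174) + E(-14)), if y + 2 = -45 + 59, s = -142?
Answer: -1/266 ≈ -0.0037594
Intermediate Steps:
y = 12 (y = -2 + (-45 + 59) = -2 + 14 = 12)
C = -34 (C = (((39 + 40) + 17) + 12) - 142 = ((79 + 17) + 12) - 142 = (96 + 12) - 142 = 108 - 142 = -34)
1/((C + 174) + E(-14)) = 1/((-34 + 174) + 29*(-14)) = 1/(140 - 406) = 1/(-266) = -1/266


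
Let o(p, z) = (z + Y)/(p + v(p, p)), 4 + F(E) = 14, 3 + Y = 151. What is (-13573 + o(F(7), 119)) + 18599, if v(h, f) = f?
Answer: 100787/20 ≈ 5039.4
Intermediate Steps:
Y = 148 (Y = -3 + 151 = 148)
F(E) = 10 (F(E) = -4 + 14 = 10)
o(p, z) = (148 + z)/(2*p) (o(p, z) = (z + 148)/(p + p) = (148 + z)/((2*p)) = (148 + z)*(1/(2*p)) = (148 + z)/(2*p))
(-13573 + o(F(7), 119)) + 18599 = (-13573 + (½)*(148 + 119)/10) + 18599 = (-13573 + (½)*(⅒)*267) + 18599 = (-13573 + 267/20) + 18599 = -271193/20 + 18599 = 100787/20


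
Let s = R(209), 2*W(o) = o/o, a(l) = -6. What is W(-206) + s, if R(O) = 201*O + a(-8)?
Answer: 84007/2 ≈ 42004.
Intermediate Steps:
W(o) = 1/2 (W(o) = (o/o)/2 = (1/2)*1 = 1/2)
R(O) = -6 + 201*O (R(O) = 201*O - 6 = -6 + 201*O)
s = 42003 (s = -6 + 201*209 = -6 + 42009 = 42003)
W(-206) + s = 1/2 + 42003 = 84007/2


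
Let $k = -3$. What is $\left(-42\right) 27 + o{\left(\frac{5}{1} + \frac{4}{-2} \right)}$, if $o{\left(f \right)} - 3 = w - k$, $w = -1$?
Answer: $-1129$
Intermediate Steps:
$o{\left(f \right)} = 5$ ($o{\left(f \right)} = 3 - -2 = 3 + \left(-1 + 3\right) = 3 + 2 = 5$)
$\left(-42\right) 27 + o{\left(\frac{5}{1} + \frac{4}{-2} \right)} = \left(-42\right) 27 + 5 = -1134 + 5 = -1129$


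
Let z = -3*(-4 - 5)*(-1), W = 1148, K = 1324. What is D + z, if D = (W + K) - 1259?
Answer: 1186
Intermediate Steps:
z = -27 (z = -3*(-9)*(-1) = 27*(-1) = -27)
D = 1213 (D = (1148 + 1324) - 1259 = 2472 - 1259 = 1213)
D + z = 1213 - 27 = 1186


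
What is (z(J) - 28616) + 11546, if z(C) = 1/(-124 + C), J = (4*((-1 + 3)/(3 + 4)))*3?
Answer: -14407087/844 ≈ -17070.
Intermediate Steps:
J = 24/7 (J = (4*(2/7))*3 = (8/7)*3 = 24/7 ≈ 3.4286)
(z(J) - 28616) + 11546 = (1/(-124 + 24/7) - 28616) + 11546 = (1/(-844/7) - 28616) + 11546 = (-7/844 - 28616) + 11546 = -24151911/844 + 11546 = -14407087/844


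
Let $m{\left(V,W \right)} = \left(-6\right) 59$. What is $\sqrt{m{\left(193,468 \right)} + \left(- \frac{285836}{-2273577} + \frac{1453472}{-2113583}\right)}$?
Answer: $\frac{i \sqrt{8187476925250692985753775670}}{4805393696391} \approx 18.83 i$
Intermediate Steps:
$m{\left(V,W \right)} = -354$
$\sqrt{m{\left(193,468 \right)} + \left(- \frac{285836}{-2273577} + \frac{1453472}{-2113583}\right)} = \sqrt{-354 + \left(- \frac{285836}{-2273577} + \frac{1453472}{-2113583}\right)} = \sqrt{-354 + \left(\left(-285836\right) \left(- \frac{1}{2273577}\right) + 1453472 \left(- \frac{1}{2113583}\right)\right)} = \sqrt{-354 + \left(\frac{285836}{2273577} - \frac{1453472}{2113583}\right)} = \sqrt{-354 - \frac{2700442398956}{4805393696391}} = \sqrt{- \frac{1703809810921370}{4805393696391}} = \frac{i \sqrt{8187476925250692985753775670}}{4805393696391}$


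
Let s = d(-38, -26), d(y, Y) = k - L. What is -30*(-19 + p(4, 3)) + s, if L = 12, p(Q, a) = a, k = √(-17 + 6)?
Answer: 468 + I*√11 ≈ 468.0 + 3.3166*I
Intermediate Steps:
k = I*√11 (k = √(-11) = I*√11 ≈ 3.3166*I)
d(y, Y) = -12 + I*√11 (d(y, Y) = I*√11 - 1*12 = I*√11 - 12 = -12 + I*√11)
s = -12 + I*√11 ≈ -12.0 + 3.3166*I
-30*(-19 + p(4, 3)) + s = -30*(-19 + 3) + (-12 + I*√11) = -30*(-16) + (-12 + I*√11) = 480 + (-12 + I*√11) = 468 + I*√11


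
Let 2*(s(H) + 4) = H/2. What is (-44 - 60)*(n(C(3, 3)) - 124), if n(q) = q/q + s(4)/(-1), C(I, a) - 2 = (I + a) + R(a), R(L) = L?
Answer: 12480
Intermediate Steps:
s(H) = -4 + H/4 (s(H) = -4 + (H/2)/2 = -4 + H/4)
C(I, a) = 2 + I + 2*a (C(I, a) = 2 + ((I + a) + a) = 2 + (I + 2*a) = 2 + I + 2*a)
n(q) = 4 (n(q) = q/q + (-4 + (¼)*4)/(-1) = 1 + (-4 + 1)*(-1) = 1 - 3*(-1) = 1 + 3 = 4)
(-44 - 60)*(n(C(3, 3)) - 124) = (-44 - 60)*(4 - 124) = -104*(-120) = 12480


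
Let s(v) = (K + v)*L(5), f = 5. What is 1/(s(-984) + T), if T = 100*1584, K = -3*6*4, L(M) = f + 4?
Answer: 1/148896 ≈ 6.7161e-6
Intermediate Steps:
L(M) = 9 (L(M) = 5 + 4 = 9)
K = -72 (K = -18*4 = -72)
T = 158400
s(v) = -648 + 9*v (s(v) = (-72 + v)*9 = -648 + 9*v)
1/(s(-984) + T) = 1/((-648 + 9*(-984)) + 158400) = 1/((-648 - 8856) + 158400) = 1/(-9504 + 158400) = 1/148896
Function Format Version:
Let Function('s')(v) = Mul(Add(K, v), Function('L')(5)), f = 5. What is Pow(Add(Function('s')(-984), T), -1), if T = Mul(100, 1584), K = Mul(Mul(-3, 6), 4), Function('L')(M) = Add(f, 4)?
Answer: Rational(1, 148896) ≈ 6.7161e-6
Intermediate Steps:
Function('L')(M) = 9 (Function('L')(M) = Add(5, 4) = 9)
K = -72 (K = Mul(-18, 4) = -72)
T = 158400
Function('s')(v) = Add(-648, Mul(9, v)) (Function('s')(v) = Mul(Add(-72, v), 9) = Add(-648, Mul(9, v)))
Pow(Add(Function('s')(-984), T), -1) = Pow(Add(Add(-648, Mul(9, -984)), 158400), -1) = Pow(Add(Add(-648, -8856), 158400), -1) = Pow(Add(-9504, 158400), -1) = Pow(148896, -1) = Rational(1, 148896)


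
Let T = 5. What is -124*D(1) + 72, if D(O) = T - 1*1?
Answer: -424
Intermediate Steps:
D(O) = 4 (D(O) = 5 - 1*1 = 5 - 1 = 4)
-124*D(1) + 72 = -124*4 + 72 = -496 + 72 = -424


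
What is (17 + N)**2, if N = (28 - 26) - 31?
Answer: 144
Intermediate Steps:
N = -29 (N = 2 - 31 = -29)
(17 + N)**2 = (17 - 29)**2 = (-12)**2 = 144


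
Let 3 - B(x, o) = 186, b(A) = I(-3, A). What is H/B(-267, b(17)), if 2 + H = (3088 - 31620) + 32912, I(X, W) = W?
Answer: -4378/183 ≈ -23.923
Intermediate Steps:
b(A) = A
B(x, o) = -183 (B(x, o) = 3 - 1*186 = 3 - 186 = -183)
H = 4378 (H = -2 + ((3088 - 31620) + 32912) = -2 + (-28532 + 32912) = -2 + 4380 = 4378)
H/B(-267, b(17)) = 4378/(-183) = 4378*(-1/183) = -4378/183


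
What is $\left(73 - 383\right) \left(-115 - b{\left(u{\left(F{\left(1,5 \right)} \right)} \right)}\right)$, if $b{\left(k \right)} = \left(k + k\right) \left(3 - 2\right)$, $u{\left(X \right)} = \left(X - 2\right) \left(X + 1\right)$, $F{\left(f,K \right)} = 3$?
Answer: $38130$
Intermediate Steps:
$u{\left(X \right)} = \left(1 + X\right) \left(-2 + X\right)$ ($u{\left(X \right)} = \left(-2 + X\right) \left(1 + X\right) = \left(1 + X\right) \left(-2 + X\right)$)
$b{\left(k \right)} = 2 k$ ($b{\left(k \right)} = 2 k 1 = 2 k$)
$\left(73 - 383\right) \left(-115 - b{\left(u{\left(F{\left(1,5 \right)} \right)} \right)}\right) = \left(73 - 383\right) \left(-115 - 2 \left(-2 + 3^{2} - 3\right)\right) = - 310 \left(-115 - 2 \left(-2 + 9 - 3\right)\right) = - 310 \left(-115 - 2 \cdot 4\right) = - 310 \left(-115 - 8\right) = \left(-310\right) \left(-123\right) = 38130$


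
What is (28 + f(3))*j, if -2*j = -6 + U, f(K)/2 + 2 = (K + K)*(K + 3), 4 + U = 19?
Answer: -432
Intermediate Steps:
U = 15 (U = -4 + 19 = 15)
f(K) = -4 + 4*K*(3 + K) (f(K) = -4 + 2*((K + K)*(K + 3)) = -4 + 2*((2*K)*(3 + K)) = -4 + 2*(2*K*(3 + K)) = -4 + 4*K*(3 + K))
j = -9/2 (j = -(-6 + 15)/2 = -1/2*9 = -9/2 ≈ -4.5000)
(28 + f(3))*j = (28 + (-4 + 4*3**2 + 12*3))*(-9/2) = (28 + (-4 + 4*9 + 36))*(-9/2) = (28 + (-4 + 36 + 36))*(-9/2) = (28 + 68)*(-9/2) = 96*(-9/2) = -432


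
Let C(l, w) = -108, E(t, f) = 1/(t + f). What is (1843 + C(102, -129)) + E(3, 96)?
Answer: 171766/99 ≈ 1735.0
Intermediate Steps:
E(t, f) = 1/(f + t)
(1843 + C(102, -129)) + E(3, 96) = (1843 - 108) + 1/(96 + 3) = 1735 + 1/99 = 171766/99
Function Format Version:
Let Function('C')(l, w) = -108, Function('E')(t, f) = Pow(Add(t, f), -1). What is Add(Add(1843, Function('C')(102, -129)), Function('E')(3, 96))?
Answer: Rational(171766, 99) ≈ 1735.0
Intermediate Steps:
Function('E')(t, f) = Pow(Add(f, t), -1)
Add(Add(1843, Function('C')(102, -129)), Function('E')(3, 96)) = Add(Add(1843, -108), Pow(Add(96, 3), -1)) = Add(1735, Pow(99, -1)) = Add(1735, Rational(1, 99)) = Rational(171766, 99)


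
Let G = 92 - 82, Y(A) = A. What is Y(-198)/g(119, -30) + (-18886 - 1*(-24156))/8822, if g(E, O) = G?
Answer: -423514/22055 ≈ -19.203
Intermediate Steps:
G = 10
g(E, O) = 10
Y(-198)/g(119, -30) + (-18886 - 1*(-24156))/8822 = -198/10 + (-18886 - 1*(-24156))/8822 = -198*⅒ + (-18886 + 24156)*(1/8822) = -99/5 + 5270*(1/8822) = -99/5 + 2635/4411 = -423514/22055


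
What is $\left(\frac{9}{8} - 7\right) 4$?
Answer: $- \frac{47}{2} \approx -23.5$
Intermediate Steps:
$\left(\frac{9}{8} - 7\right) 4 = \left(- \frac{47}{8}\right) 4 = - \frac{47}{2}$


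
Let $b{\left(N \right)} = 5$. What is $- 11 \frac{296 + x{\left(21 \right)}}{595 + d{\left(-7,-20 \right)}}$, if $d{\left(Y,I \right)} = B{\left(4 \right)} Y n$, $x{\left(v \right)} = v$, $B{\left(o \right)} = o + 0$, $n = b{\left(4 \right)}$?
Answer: $- \frac{3487}{455} \approx -7.6637$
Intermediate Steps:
$n = 5$
$B{\left(o \right)} = o$
$d{\left(Y,I \right)} = 20 Y$ ($d{\left(Y,I \right)} = 4 Y 5 = 20 Y$)
$- 11 \frac{296 + x{\left(21 \right)}}{595 + d{\left(-7,-20 \right)}} = - 11 \frac{296 + 21}{595 + 20 \left(-7\right)} = - 11 \frac{317}{595 - 140} = - 11 \cdot \frac{317}{455} = - 11 \cdot 317 \cdot \frac{1}{455} = \left(-11\right) \frac{317}{455} = - \frac{3487}{455}$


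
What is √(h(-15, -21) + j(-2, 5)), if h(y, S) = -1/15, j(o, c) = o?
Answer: I*√465/15 ≈ 1.4376*I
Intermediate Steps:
h(y, S) = -1/15 (h(y, S) = -1*1/15 = -1/15)
√(h(-15, -21) + j(-2, 5)) = √(-1/15 - 2) = √(-31/15) = I*√465/15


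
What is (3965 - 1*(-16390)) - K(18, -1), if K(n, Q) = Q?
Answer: 20356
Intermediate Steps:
(3965 - 1*(-16390)) - K(18, -1) = (3965 - 1*(-16390)) - 1*(-1) = (3965 + 16390) + 1 = 20355 + 1 = 20356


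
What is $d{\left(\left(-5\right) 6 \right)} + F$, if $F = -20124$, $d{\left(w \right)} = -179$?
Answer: $-20303$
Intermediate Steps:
$d{\left(\left(-5\right) 6 \right)} + F = -179 - 20124 = -20303$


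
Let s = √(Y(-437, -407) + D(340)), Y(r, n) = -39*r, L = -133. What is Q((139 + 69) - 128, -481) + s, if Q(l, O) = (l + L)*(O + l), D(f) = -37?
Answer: 21253 + √17006 ≈ 21383.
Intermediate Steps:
Q(l, O) = (-133 + l)*(O + l) (Q(l, O) = (l - 133)*(O + l) = (-133 + l)*(O + l))
s = √17006 (s = √(-39*(-437) - 37) = √(17043 - 37) = √17006 ≈ 130.41)
Q((139 + 69) - 128, -481) + s = (((139 + 69) - 128)² - 133*(-481) - 133*((139 + 69) - 128) - 481*((139 + 69) - 128)) + √17006 = ((208 - 128)² + 63973 - 133*(208 - 128) - 481*(208 - 128)) + √17006 = (80² + 63973 - 133*80 - 481*80) + √17006 = (6400 + 63973 - 10640 - 38480) + √17006 = 21253 + √17006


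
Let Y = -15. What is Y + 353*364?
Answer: 128477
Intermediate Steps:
Y + 353*364 = -15 + 353*364 = -15 + 128492 = 128477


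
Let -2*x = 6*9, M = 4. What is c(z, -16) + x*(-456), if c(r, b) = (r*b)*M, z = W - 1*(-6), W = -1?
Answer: 11992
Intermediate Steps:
x = -27 (x = -3*9 = -½*54 = -27)
z = 5 (z = -1 - 1*(-6) = -1 + 6 = 5)
c(r, b) = 4*b*r (c(r, b) = (r*b)*4 = (b*r)*4 = 4*b*r)
c(z, -16) + x*(-456) = 4*(-16)*5 - 27*(-456) = -320 + 12312 = 11992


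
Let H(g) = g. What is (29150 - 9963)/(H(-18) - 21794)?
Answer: -2741/3116 ≈ -0.87965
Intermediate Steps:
(29150 - 9963)/(H(-18) - 21794) = (29150 - 9963)/(-18 - 21794) = 19187/(-21812) = 19187*(-1/21812) = -2741/3116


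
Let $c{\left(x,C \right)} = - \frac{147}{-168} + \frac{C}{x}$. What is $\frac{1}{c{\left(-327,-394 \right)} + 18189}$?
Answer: $\frac{2616}{47587865} \approx 5.4972 \cdot 10^{-5}$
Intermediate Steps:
$c{\left(x,C \right)} = \frac{7}{8} + \frac{C}{x}$ ($c{\left(x,C \right)} = \left(-147\right) \left(- \frac{1}{168}\right) + \frac{C}{x} = \frac{7}{8} + \frac{C}{x}$)
$\frac{1}{c{\left(-327,-394 \right)} + 18189} = \frac{1}{\left(\frac{7}{8} - \frac{394}{-327}\right) + 18189} = \frac{1}{\left(\frac{7}{8} - - \frac{394}{327}\right) + 18189} = \frac{1}{\left(\frac{7}{8} + \frac{394}{327}\right) + 18189} = \frac{1}{\frac{5441}{2616} + 18189} = \frac{1}{\frac{47587865}{2616}} = \frac{2616}{47587865}$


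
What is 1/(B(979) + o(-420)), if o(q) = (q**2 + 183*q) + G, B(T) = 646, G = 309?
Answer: 1/100495 ≈ 9.9507e-6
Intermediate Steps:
o(q) = 309 + q**2 + 183*q (o(q) = (q**2 + 183*q) + 309 = 309 + q**2 + 183*q)
1/(B(979) + o(-420)) = 1/(646 + (309 + (-420)**2 + 183*(-420))) = 1/(646 + (309 + 176400 - 76860)) = 1/(646 + 99849) = 1/100495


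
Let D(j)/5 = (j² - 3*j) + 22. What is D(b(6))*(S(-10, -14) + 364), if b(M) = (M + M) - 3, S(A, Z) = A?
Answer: 134520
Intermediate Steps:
b(M) = -3 + 2*M (b(M) = 2*M - 3 = -3 + 2*M)
D(j) = 110 - 15*j + 5*j² (D(j) = 5*((j² - 3*j) + 22) = 5*(22 + j² - 3*j) = 110 - 15*j + 5*j²)
D(b(6))*(S(-10, -14) + 364) = (110 - 15*(-3 + 2*6) + 5*(-3 + 2*6)²)*(-10 + 364) = (110 - 15*(-3 + 12) + 5*(-3 + 12)²)*354 = (110 - 15*9 + 5*9²)*354 = (110 - 135 + 5*81)*354 = (110 - 135 + 405)*354 = 380*354 = 134520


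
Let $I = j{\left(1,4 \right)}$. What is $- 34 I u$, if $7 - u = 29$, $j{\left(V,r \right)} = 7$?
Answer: $5236$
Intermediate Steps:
$I = 7$
$u = -22$ ($u = 7 - 29 = -22$)
$- 34 I u = \left(-34\right) 7 \left(-22\right) = \left(-238\right) \left(-22\right) = 5236$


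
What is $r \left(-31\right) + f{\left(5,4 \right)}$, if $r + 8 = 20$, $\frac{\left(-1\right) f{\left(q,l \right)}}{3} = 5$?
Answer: $-387$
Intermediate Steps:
$f{\left(q,l \right)} = -15$ ($f{\left(q,l \right)} = \left(-3\right) 5 = -15$)
$r = 12$ ($r = -8 + 20 = 12$)
$r \left(-31\right) + f{\left(5,4 \right)} = 12 \left(-31\right) - 15 = -372 - 15 = -387$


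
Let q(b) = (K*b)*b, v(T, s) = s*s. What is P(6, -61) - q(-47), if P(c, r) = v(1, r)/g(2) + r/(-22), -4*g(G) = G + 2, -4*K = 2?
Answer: -28751/11 ≈ -2613.7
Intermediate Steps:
K = -½ (K = -¼*2 = -½ ≈ -0.50000)
v(T, s) = s²
g(G) = -½ - G/4 (g(G) = -(G + 2)/4 = -(2 + G)/4 = -½ - G/4)
P(c, r) = -r² - r/22 (P(c, r) = r²/(-½ - ¼*2) + r/(-22) = r²/(-½ - ½) + r*(-1/22) = r²/(-1) - r/22 = r²*(-1) - r/22 = -r² - r/22)
q(b) = -b²/2 (q(b) = (-b/2)*b = -b²/2)
P(6, -61) - q(-47) = -1*(-61)*(1/22 - 61) - (-1)*(-47)²/2 = -1*(-61)*(-1341/22) - (-1)*2209/2 = -81801/22 - 1*(-2209/2) = -81801/22 + 2209/2 = -28751/11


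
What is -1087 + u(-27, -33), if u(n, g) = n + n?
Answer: -1141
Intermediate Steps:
u(n, g) = 2*n
-1087 + u(-27, -33) = -1087 + 2*(-27) = -1087 - 54 = -1141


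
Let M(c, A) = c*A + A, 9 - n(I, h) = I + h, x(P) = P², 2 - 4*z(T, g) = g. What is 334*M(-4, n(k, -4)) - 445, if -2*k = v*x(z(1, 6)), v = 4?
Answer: -15475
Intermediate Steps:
z(T, g) = ½ - g/4
k = -2 (k = -2*(½ - ¼*6)² = -2*(½ - 3/2)² = -2*(-1)² = -2 ≈ -2.0000)
n(I, h) = 9 - I - h (n(I, h) = 9 - (I + h) = 9 + (-I - h) = 9 - I - h)
M(c, A) = A + A*c (M(c, A) = A*c + A = A + A*c)
334*M(-4, n(k, -4)) - 445 = 334*((9 - 1*(-2) - 1*(-4))*(1 - 4)) - 445 = 334*((9 + 2 + 4)*(-3)) - 445 = 334*(15*(-3)) - 445 = 334*(-45) - 445 = -15030 - 445 = -15475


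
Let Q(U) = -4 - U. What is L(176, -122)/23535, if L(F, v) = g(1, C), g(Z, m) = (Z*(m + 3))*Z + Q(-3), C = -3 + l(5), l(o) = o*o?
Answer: 8/7845 ≈ 0.0010198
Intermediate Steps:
l(o) = o**2
C = 22 (C = -3 + 5**2 = -3 + 25 = 22)
g(Z, m) = -1 + Z**2*(3 + m) (g(Z, m) = (Z*(m + 3))*Z + (-4 - 1*(-3)) = (Z*(3 + m))*Z + (-4 + 3) = Z**2*(3 + m) - 1 = -1 + Z**2*(3 + m))
L(F, v) = 24 (L(F, v) = -1 + 3*1**2 + 22*1**2 = -1 + 3*1 + 22*1 = -1 + 3 + 22 = 24)
L(176, -122)/23535 = 24/23535 = 24*(1/23535) = 8/7845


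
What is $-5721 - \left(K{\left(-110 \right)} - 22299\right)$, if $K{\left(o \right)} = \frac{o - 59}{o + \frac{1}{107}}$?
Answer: $\frac{195088399}{11769} \approx 16576.0$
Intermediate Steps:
$K{\left(o \right)} = \frac{-59 + o}{\frac{1}{107} + o}$ ($K{\left(o \right)} = \frac{-59 + o}{o + \frac{1}{107}} = \frac{-59 + o}{\frac{1}{107} + o}$)
$-5721 - \left(K{\left(-110 \right)} - 22299\right) = -5721 - \left(\frac{107 \left(-59 - 110\right)}{1 + 107 \left(-110\right)} - 22299\right) = -5721 - \left(107 \frac{1}{1 - 11770} \left(-169\right) - 22299\right) = -5721 - \left(107 \frac{1}{-11769} \left(-169\right) - 22299\right) = -5721 - \left(107 \left(- \frac{1}{11769}\right) \left(-169\right) - 22299\right) = -5721 - \left(\frac{18083}{11769} - 22299\right) = -5721 - - \frac{262418848}{11769} = -5721 + \frac{262418848}{11769} = \frac{195088399}{11769}$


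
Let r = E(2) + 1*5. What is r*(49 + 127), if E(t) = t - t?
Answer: 880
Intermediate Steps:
E(t) = 0
r = 5 (r = 0 + 1*5 = 0 + 5 = 5)
r*(49 + 127) = 5*(49 + 127) = 5*176 = 880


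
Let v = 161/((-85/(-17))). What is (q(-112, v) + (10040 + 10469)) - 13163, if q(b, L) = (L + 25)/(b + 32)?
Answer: 1469057/200 ≈ 7345.3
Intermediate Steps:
v = 161/5 (v = 161/((-85*(-1/17))) = 161/5 ≈ 32.200)
q(b, L) = (25 + L)/(32 + b)
(q(-112, v) + (10040 + 10469)) - 13163 = ((25 + 161/5)/(32 - 112) + (10040 + 10469)) - 13163 = ((286/5)/(-80) + 20509) - 13163 = (-1/80*286/5 + 20509) - 13163 = (-143/200 + 20509) - 13163 = 4101657/200 - 13163 = 1469057/200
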